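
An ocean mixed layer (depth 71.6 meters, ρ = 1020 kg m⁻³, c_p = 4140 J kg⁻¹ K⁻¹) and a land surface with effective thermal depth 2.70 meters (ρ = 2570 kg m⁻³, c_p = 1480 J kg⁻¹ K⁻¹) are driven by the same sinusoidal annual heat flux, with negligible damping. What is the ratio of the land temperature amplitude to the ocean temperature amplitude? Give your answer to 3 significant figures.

29.4

C_ocean = 1020 × 4140 × 71.6 = 3.02×10^8 J/(m²·K).
C_land = 2570 × 1480 × 2.70 = 1.03×10^7 J/(m²·K).
Undamped amplitude ∝ 1/C, so A_land/A_ocean = C_ocean/C_land = 29.4.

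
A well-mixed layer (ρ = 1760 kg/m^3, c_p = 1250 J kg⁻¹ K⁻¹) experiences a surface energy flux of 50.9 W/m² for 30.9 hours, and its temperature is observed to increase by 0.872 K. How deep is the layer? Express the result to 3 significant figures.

2.95 m

Heat input Q = F Δt = 50.9 × 1.11×10^5 s = 5.66×10^6 J/m².
Required areal heat capacity C = Q / ΔT = 6.49×10^6 J/(m²·K).
Depth D = C / (ρ c_p) = 6.49×10^6 / (1760 × 1250) = 2.95 m.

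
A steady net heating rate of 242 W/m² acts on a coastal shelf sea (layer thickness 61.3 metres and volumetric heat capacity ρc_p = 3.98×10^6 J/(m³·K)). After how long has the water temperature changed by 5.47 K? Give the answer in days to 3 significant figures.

Areal heat capacity C = ρc_p × D = 3.98×10^6 × 61.3 = 2.44×10^8 J m⁻² K⁻¹.
Time required: Δt = C ΔT / F = 2.44×10^8 × 5.47 / 242 = 5.51×10^6 s.
In days: 5.51×10^6 s / (86400 s/day) = 63.8 days.

63.8 days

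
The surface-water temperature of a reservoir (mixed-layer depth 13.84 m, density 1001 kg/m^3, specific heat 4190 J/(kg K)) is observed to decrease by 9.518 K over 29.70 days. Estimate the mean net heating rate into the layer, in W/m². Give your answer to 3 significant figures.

-215

Areal heat capacity C = ρ c_p D = 1001 × 4190 × 13.84 = 5.80×10^7 J/(m^2 K).
Required heat per unit area: Q = C ΔT = 5.80×10^7 × -9.518 = -5.52×10^8 J/m².
Flux F = Q / Δt = -5.52×10^8 / 2.57×10^6 s = -215 W/m².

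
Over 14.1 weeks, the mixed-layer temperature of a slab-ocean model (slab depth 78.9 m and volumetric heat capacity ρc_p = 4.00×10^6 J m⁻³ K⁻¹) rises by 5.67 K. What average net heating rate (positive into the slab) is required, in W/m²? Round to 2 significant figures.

Areal heat capacity C = ρc_p × D = 4.00×10^6 × 78.9 = 3.16×10^8 J/(m^2 K).
Required heat per unit area: Q = C ΔT = 3.16×10^8 × 5.67 = 1.79×10^9 J/m².
Flux F = Q / Δt = 1.79×10^9 / 8.53×10^6 s = 210 W/m².

210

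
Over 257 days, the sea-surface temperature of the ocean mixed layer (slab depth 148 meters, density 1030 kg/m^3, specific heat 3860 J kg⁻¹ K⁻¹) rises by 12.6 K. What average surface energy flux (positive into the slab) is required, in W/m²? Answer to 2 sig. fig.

330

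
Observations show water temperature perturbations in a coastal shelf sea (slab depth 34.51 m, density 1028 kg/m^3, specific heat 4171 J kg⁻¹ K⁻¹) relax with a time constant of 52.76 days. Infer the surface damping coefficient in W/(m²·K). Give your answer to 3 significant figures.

32.5

Areal heat capacity C = ρ c_p D = 1028 × 4171 × 34.51 = 1.48×10^8 J/(m^2 K).
τ = 52.76 days = 4.56×10^6 s.
λ = C / τ = 1.48×10^8 / 4.56×10^6 = 32.5 W/(m²·K).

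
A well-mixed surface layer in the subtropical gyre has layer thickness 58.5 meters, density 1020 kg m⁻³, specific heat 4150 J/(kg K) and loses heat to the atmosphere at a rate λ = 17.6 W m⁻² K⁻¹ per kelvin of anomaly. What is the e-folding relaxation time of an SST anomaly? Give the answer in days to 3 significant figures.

163 days

Areal heat capacity C = ρ c_p D = 1020 × 4150 × 58.5 = 2.48×10^8 J/(m^2 K).
Relaxation time τ = C / λ = 2.48×10^8 / 17.6 = 1.41×10^7 s.
In days: 1.41×10^7 s / (86400 s/day) = 163 days.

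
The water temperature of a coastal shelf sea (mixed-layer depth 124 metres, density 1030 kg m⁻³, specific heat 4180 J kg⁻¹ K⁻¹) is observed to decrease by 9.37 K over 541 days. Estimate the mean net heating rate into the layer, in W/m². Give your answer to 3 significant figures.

Areal heat capacity C = ρ c_p D = 1030 × 4180 × 124 = 5.34×10^8 J/(m^2 K).
Required heat per unit area: Q = C ΔT = 5.34×10^8 × -9.37 = -5.00×10^9 J/m².
Flux F = Q / Δt = -5.00×10^9 / 4.67×10^7 s = -107 W/m².

-107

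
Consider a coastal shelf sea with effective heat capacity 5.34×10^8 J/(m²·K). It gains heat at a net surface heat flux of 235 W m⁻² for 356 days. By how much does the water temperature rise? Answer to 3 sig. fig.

13.5 K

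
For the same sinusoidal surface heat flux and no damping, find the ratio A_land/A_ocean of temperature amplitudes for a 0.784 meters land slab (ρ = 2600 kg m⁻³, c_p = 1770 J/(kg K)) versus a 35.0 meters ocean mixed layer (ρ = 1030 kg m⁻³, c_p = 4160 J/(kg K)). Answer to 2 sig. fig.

42

C_ocean = 1030 × 4160 × 35.0 = 1.50×10^8 J/(m²·K).
C_land = 2600 × 1770 × 0.784 = 3.61×10^6 J/(m²·K).
Undamped amplitude ∝ 1/C, so A_land/A_ocean = C_ocean/C_land = 41.6.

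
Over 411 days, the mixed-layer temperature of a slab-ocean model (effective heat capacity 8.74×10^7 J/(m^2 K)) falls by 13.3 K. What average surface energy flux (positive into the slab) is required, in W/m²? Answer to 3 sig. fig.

-32.7

Areal heat capacity C = 8.74×10^7 J/(m^2 K) (given).
Required heat per unit area: Q = C ΔT = 8.74×10^7 × -13.3 = -1.16×10^9 J/m².
Flux F = Q / Δt = -1.16×10^9 / 3.55×10^7 s = -32.7 W/m².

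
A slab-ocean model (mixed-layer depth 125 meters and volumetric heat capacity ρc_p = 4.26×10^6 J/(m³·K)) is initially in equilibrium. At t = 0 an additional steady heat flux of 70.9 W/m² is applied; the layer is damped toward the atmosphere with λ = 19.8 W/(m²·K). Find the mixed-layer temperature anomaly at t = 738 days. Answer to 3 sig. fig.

Areal heat capacity C = ρc_p × D = 4.26×10^6 × 125 = 5.32×10^8 J/(m^2 K).
τ = C / λ = 5.32×10^8 / 19.8 = 2.69×10^7 s.
Equilibrium anomaly ΔT_eq = F / λ = 70.9 / 19.8 = 3.58 K.
t = 738 days = 6.38×10^7 s, so t/τ = 2.37.
ΔT(t) = ΔT_eq (1 − e^(−t/τ)) = 3.58 × (1 − e^−2.37) = 3.25 K.

3.25 K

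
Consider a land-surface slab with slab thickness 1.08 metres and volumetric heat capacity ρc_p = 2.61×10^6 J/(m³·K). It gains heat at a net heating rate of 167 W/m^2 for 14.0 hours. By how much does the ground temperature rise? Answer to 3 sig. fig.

Areal heat capacity C = ρc_p × D = 2.61×10^6 × 1.08 = 2.82×10^6 J/(m²·K).
Net heat input Q = F Δt = 167 × (14.0 hours × 3600 s/hour) = 8.42×10^6 J/m².
ΔT = Q / C = 8.42×10^6 / 2.82×10^6 = 2.99 K.

2.99 K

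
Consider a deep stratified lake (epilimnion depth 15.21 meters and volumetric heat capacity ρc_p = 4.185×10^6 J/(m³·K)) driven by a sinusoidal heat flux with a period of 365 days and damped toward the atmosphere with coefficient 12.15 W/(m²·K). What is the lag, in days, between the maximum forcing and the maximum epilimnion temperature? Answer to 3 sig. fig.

Areal heat capacity C = ρc_p × D = 4.185×10^6 × 15.21 = 6.37×10^7 J m⁻² K⁻¹.
ω = 2π / 3.15×10^7 s = 1.99×10^-7 s⁻¹.
Phase lag φ = arctan(Cω/λ) = arctan(12.7/12.15) = 0.807 rad.
Time lag = φ / ω = 0.807 / 1.99×10^-7 = 4.05×10^6 s = 46.9 days.

46.9 days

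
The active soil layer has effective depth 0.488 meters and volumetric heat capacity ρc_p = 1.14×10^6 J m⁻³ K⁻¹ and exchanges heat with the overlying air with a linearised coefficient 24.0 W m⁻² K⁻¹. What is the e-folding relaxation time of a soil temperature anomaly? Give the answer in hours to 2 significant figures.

6.4 hours

Areal heat capacity C = ρc_p × D = 1.14×10^6 × 0.488 = 5.56×10^5 J m⁻² K⁻¹.
Relaxation time τ = C / λ = 5.56×10^5 / 24.0 = 23200 s.
In hours: 23200 s / (3600 s/hour) = 6.44 hours.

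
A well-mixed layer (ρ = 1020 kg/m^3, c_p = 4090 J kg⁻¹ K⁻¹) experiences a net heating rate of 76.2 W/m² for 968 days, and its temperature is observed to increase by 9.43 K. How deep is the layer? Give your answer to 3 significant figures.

162 m

Heat input Q = F Δt = 76.2 × 8.36×10^7 s = 6.37×10^9 J/m².
Required areal heat capacity C = Q / ΔT = 6.76×10^8 J/(m²·K).
Depth D = C / (ρ c_p) = 6.76×10^8 / (1020 × 4090) = 162 m.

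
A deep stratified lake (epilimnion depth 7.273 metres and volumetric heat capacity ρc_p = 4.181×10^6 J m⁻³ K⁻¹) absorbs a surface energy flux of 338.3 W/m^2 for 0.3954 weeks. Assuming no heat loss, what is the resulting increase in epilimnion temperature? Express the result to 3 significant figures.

Areal heat capacity C = ρc_p × D = 4.181×10^6 × 7.273 = 3.04×10^7 J m⁻² K⁻¹.
Net heat input Q = F Δt = 338.3 × (0.3954 weeks × 6.048×10^5 s/week) = 8.09×10^7 J/m².
ΔT = Q / C = 8.09×10^7 / 3.04×10^7 = 2.66 K.

2.66 K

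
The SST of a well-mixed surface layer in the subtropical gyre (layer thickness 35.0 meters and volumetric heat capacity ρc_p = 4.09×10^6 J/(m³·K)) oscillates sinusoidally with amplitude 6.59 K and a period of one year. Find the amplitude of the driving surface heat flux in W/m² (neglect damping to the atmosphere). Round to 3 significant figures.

Areal heat capacity C = ρc_p × D = 4.09×10^6 × 35.0 = 1.43×10^8 J m⁻² K⁻¹.
ω = 2π / 3.15×10^7 s = 1.99×10^-7 s⁻¹.
Cω = 1.43×10^8 × 1.99×10^-7 = 28.5 W/(m²·K).
F₀ = A × Cω = 6.59 × 28.5 = 188 W/m².

188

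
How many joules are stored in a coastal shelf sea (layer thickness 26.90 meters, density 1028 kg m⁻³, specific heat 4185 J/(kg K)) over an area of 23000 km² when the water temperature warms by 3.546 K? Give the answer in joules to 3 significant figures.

9.44×10^18 J

Areal heat capacity C = ρ c_p D = 1028 × 4185 × 26.90 = 1.16×10^8 J/(m^2 K).
Heat per unit area: q = C ΔT = 1.16×10^8 × 3.546 = 4.10×10^8 J/m².
Total heat: Q = q × A = 4.10×10^8 × (23000 × 10⁶ m²) = 9.44×10^18 J.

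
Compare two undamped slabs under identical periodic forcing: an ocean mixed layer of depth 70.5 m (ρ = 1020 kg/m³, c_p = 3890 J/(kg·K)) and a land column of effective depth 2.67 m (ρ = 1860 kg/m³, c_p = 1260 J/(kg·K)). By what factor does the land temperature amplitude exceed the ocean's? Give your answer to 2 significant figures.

C_ocean = 1020 × 3890 × 70.5 = 2.80×10^8 J/(m²·K).
C_land = 1860 × 1260 × 2.67 = 6.26×10^6 J/(m²·K).
Undamped amplitude ∝ 1/C, so A_land/A_ocean = C_ocean/C_land = 44.7.

45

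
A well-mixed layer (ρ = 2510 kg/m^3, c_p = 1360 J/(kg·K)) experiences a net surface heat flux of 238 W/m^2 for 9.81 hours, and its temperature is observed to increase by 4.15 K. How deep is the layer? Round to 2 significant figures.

0.59 m

Heat input Q = F Δt = 238 × 35300 s = 8.41×10^6 J/m².
Required areal heat capacity C = Q / ΔT = 2.03×10^6 J/(m²·K).
Depth D = C / (ρ c_p) = 2.03×10^6 / (2510 × 1360) = 0.593 m.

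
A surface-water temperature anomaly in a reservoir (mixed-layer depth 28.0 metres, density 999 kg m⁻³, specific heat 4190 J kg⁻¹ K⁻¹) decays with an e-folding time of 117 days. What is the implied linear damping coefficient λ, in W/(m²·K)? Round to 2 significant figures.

12

Areal heat capacity C = ρ c_p D = 999 × 4190 × 28.0 = 1.17×10^8 J/(m²·K).
τ = 117 days = 1.01×10^7 s.
λ = C / τ = 1.17×10^8 / 1.01×10^7 = 11.6 W/(m²·K).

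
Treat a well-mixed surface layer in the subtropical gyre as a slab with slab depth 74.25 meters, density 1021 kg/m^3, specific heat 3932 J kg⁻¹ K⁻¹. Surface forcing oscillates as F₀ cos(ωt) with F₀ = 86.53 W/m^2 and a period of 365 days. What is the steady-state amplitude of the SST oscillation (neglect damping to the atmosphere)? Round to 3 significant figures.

Areal heat capacity C = ρ c_p D = 1021 × 3932 × 74.25 = 2.98×10^8 J/(m^2 K).
Angular frequency ω = 2π / T = 2π / 3.15×10^7 s = 1.99×10^-7 s⁻¹.
Cω = 2.98×10^8 × 1.99×10^-7 = 59.4 W/(m²·K).
Amplitude A = F₀ / (Cω) = 86.53 / 59.4 = 1.46 K.

1.46 K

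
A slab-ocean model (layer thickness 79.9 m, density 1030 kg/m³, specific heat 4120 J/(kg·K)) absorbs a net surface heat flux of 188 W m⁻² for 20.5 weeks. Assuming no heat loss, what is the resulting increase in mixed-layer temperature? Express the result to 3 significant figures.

Areal heat capacity C = ρ c_p D = 1030 × 4120 × 79.9 = 3.39×10^8 J m⁻² K⁻¹.
Net heat input Q = F Δt = 188 × (20.5 weeks × 6.048×10^5 s/week) = 2.33×10^9 J/m².
ΔT = Q / C = 2.33×10^9 / 3.39×10^8 = 6.87 K.

6.87 K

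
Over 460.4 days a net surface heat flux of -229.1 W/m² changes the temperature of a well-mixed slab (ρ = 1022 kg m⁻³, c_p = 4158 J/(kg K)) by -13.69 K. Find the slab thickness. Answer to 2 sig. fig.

160 m

Heat input Q = F Δt = -229.1 × 3.98×10^7 s = -9.11×10^9 J/m².
Required areal heat capacity C = Q / ΔT = 6.66×10^8 J/(m²·K).
Depth D = C / (ρ c_p) = 6.66×10^8 / (1022 × 4158) = 157 m.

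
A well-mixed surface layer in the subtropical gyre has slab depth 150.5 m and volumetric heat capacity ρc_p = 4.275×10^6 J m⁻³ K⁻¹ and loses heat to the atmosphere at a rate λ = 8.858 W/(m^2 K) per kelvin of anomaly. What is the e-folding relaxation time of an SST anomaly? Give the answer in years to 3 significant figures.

Areal heat capacity C = ρc_p × D = 4.275×10^6 × 150.5 = 6.43×10^8 J/(m^2 K).
Relaxation time τ = C / λ = 6.43×10^8 / 8.858 = 7.26×10^7 s.
In years: 7.26×10^7 s / (3.156×10^7 s/year) = 2.30 years.

2.30 years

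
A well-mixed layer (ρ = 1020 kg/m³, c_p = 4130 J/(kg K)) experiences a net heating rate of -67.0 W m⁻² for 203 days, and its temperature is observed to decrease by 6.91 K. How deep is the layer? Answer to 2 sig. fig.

Heat input Q = F Δt = -67.0 × 1.75×10^7 s = -1.18×10^9 J/m².
Required areal heat capacity C = Q / ΔT = 1.70×10^8 J/(m²·K).
Depth D = C / (ρ c_p) = 1.70×10^8 / (1020 × 4130) = 40.4 m.

40 m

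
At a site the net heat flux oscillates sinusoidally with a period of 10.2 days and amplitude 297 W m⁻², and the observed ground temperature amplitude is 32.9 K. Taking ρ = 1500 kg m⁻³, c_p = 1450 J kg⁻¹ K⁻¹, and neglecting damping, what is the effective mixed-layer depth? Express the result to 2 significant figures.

ω = 2π / 8.81×10^5 s = 7.13×10^-6 s⁻¹.
Required C = F₀ / (A ω) = 297 / (32.9 × 7.13×10^-6) = 1.27×10^6 J/(m²·K).
D = C / (ρ c_p) = 1.27×10^6 / (1500 × 1450) = 0.582 m.

0.58 m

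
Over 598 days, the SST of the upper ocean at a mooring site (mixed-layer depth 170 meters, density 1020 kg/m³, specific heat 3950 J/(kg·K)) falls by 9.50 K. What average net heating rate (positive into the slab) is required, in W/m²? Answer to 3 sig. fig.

Areal heat capacity C = ρ c_p D = 1020 × 3950 × 170 = 6.85×10^8 J m⁻² K⁻¹.
Required heat per unit area: Q = C ΔT = 6.85×10^8 × -9.50 = -6.51×10^9 J/m².
Flux F = Q / Δt = -6.51×10^9 / 5.17×10^7 s = -126 W/m².

-126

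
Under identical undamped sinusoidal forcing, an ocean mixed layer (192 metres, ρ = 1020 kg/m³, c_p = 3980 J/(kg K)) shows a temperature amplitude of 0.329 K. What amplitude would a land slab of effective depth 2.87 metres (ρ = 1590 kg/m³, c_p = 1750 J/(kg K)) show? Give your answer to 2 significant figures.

C_ocean = 7.79×10^8 J/(m²·K); C_land = 7.99×10^6 J/(m²·K).
A ∝ 1/C ⇒ A_land = A_ocean × C_ocean/C_land = 0.329 × 97.6 = 32.1 K.

32 K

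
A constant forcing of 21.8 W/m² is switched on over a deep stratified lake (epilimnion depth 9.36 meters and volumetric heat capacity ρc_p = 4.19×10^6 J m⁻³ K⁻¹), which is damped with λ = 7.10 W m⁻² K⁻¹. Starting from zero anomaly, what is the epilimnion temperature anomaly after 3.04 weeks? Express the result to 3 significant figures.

0.869 K

Areal heat capacity C = ρc_p × D = 4.19×10^6 × 9.36 = 3.92×10^7 J/(m²·K).
τ = C / λ = 3.92×10^7 / 7.10 = 5.52×10^6 s.
Equilibrium anomaly ΔT_eq = F / λ = 21.8 / 7.10 = 3.07 K.
t = 3.04 weeks = 1.84×10^6 s, so t/τ = 0.333.
ΔT(t) = ΔT_eq (1 − e^(−t/τ)) = 3.07 × (1 − e^−0.333) = 0.869 K.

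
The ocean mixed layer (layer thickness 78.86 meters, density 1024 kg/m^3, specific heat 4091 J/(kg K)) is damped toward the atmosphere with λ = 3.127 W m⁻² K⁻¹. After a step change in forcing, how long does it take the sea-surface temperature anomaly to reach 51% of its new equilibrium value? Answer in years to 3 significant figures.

Areal heat capacity C = ρ c_p D = 1024 × 4091 × 78.86 = 3.30×10^8 J/(m^2 K).
τ = C / λ = 3.30×10^8 / 3.127 = 1.06×10^8 s.
Fraction reached: 1 − e^(−t/τ) = 0.51 ⇒ t = −τ ln(1 − 0.51) = τ × 0.713.
t = 7.54×10^7 s = 2.39 years.

2.39 years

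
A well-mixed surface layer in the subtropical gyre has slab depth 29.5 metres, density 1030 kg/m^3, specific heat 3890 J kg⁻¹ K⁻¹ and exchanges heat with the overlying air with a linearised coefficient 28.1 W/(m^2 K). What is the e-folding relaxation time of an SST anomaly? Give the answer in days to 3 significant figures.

Areal heat capacity C = ρ c_p D = 1030 × 3890 × 29.5 = 1.18×10^8 J/(m²·K).
Relaxation time τ = C / λ = 1.18×10^8 / 28.1 = 4.21×10^6 s.
In days: 4.21×10^6 s / (86400 s/day) = 48.7 days.

48.7 days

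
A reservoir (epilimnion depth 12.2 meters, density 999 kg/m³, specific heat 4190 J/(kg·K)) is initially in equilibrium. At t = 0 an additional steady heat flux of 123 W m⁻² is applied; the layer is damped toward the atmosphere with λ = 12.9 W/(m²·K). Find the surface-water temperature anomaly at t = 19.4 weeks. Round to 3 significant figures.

Areal heat capacity C = ρ c_p D = 999 × 4190 × 12.2 = 5.11×10^7 J m⁻² K⁻¹.
τ = C / λ = 5.11×10^7 / 12.9 = 3.96×10^6 s.
Equilibrium anomaly ΔT_eq = F / λ = 123 / 12.9 = 9.53 K.
t = 19.4 weeks = 1.17×10^7 s, so t/τ = 2.96.
ΔT(t) = ΔT_eq (1 − e^(−t/τ)) = 9.53 × (1 − e^−2.96) = 9.04 K.

9.04 K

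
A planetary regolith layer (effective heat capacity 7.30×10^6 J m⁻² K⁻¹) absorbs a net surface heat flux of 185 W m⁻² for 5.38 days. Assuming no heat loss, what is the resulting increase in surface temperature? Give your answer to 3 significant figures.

11.8 K

Areal heat capacity C = 7.30×10^6 J m⁻² K⁻¹ (given).
Net heat input Q = F Δt = 185 × (5.38 days × 86400 s/day) = 8.60×10^7 J/m².
ΔT = Q / C = 8.60×10^7 / 7.30×10^6 = 11.8 K.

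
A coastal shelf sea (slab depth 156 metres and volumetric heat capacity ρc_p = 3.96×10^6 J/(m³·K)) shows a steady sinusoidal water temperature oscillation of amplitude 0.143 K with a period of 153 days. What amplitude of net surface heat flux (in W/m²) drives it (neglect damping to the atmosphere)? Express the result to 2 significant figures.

Areal heat capacity C = ρc_p × D = 3.96×10^6 × 156 = 6.18×10^8 J/(m²·K).
ω = 2π / 1.32×10^7 s = 4.75×10^-7 s⁻¹.
Cω = 6.18×10^8 × 4.75×10^-7 = 294 W/(m²·K).
F₀ = A × Cω = 0.143 × 294 = 42.0 W/m².

42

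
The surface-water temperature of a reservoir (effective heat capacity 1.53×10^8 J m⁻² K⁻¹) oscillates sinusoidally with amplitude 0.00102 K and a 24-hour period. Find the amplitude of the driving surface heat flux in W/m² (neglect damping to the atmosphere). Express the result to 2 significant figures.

Areal heat capacity C = 1.53×10^8 J m⁻² K⁻¹ (given).
ω = 2π / 86400 s = 7.27×10^-5 s⁻¹.
Cω = 1.53×10^8 × 7.27×10^-5 = 11100 W/(m²·K).
F₀ = A × Cω = 0.00102 × 11100 = 11.3 W/m².

11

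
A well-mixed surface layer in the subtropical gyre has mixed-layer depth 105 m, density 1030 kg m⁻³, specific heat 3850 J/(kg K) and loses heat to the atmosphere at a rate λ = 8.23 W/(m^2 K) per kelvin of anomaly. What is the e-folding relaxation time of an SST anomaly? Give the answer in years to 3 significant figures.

Areal heat capacity C = ρ c_p D = 1030 × 3850 × 105 = 4.16×10^8 J m⁻² K⁻¹.
Relaxation time τ = C / λ = 4.16×10^8 / 8.23 = 5.06×10^7 s.
In years: 5.06×10^7 s / (3.156×10^7 s/year) = 1.60 years.

1.60 years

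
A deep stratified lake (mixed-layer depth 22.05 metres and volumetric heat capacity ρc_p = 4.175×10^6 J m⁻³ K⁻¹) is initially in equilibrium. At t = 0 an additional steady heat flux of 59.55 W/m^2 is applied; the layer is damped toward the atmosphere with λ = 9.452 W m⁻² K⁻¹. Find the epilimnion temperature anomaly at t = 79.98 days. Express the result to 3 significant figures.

Areal heat capacity C = ρc_p × D = 4.175×10^6 × 22.05 = 9.21×10^7 J/(m²·K).
τ = C / λ = 9.21×10^7 / 9.452 = 9.74×10^6 s.
Equilibrium anomaly ΔT_eq = F / λ = 59.55 / 9.452 = 6.30 K.
t = 79.98 days = 6.91×10^6 s, so t/τ = 0.710.
ΔT(t) = ΔT_eq (1 − e^(−t/τ)) = 6.30 × (1 − e^−0.710) = 3.20 K.

3.20 K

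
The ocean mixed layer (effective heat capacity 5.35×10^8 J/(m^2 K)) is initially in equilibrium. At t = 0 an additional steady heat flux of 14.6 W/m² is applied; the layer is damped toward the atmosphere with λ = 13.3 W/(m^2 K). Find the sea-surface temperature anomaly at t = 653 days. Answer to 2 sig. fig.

0.83 K

Areal heat capacity C = 5.35×10^8 J/(m^2 K) (given).
τ = C / λ = 5.35×10^8 / 13.3 = 4.02×10^7 s.
Equilibrium anomaly ΔT_eq = F / λ = 14.6 / 13.3 = 1.10 K.
t = 653 days = 5.64×10^7 s, so t/τ = 1.40.
ΔT(t) = ΔT_eq (1 − e^(−t/τ)) = 1.10 × (1 − e^−1.40) = 0.828 K.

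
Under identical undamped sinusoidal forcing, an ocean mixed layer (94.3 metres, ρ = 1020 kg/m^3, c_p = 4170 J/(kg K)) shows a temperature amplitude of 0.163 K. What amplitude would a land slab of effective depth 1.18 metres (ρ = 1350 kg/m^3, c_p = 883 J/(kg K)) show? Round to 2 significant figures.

C_ocean = 4.01×10^8 J/(m²·K); C_land = 1.41×10^6 J/(m²·K).
A ∝ 1/C ⇒ A_land = A_ocean × C_ocean/C_land = 0.163 × 285 = 46.5 K.

46 K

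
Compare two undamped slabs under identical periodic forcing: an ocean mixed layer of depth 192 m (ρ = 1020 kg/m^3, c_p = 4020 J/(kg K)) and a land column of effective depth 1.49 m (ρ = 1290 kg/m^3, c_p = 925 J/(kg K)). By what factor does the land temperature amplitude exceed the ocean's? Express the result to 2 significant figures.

440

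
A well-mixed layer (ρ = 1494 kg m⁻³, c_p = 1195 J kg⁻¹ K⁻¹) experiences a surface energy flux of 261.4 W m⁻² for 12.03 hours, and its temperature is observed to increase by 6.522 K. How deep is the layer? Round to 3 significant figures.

Heat input Q = F Δt = 261.4 × 43300 s = 1.13×10^7 J/m².
Required areal heat capacity C = Q / ΔT = 1.74×10^6 J/(m²·K).
Depth D = C / (ρ c_p) = 1.74×10^6 / (1494 × 1195) = 0.972 m.

0.972 m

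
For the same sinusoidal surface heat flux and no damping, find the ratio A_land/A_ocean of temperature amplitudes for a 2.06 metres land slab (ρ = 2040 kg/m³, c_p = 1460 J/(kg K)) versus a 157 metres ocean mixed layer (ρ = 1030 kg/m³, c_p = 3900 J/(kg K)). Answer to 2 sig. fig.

C_ocean = 1030 × 3900 × 157 = 6.31×10^8 J/(m²·K).
C_land = 2040 × 1460 × 2.06 = 6.14×10^6 J/(m²·K).
Undamped amplitude ∝ 1/C, so A_land/A_ocean = C_ocean/C_land = 103.

100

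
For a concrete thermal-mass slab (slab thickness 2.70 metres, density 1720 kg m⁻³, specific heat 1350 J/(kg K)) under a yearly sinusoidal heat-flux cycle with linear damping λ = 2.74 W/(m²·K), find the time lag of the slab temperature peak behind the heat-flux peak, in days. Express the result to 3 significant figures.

Areal heat capacity C = ρ c_p D = 1720 × 1350 × 2.70 = 6.27×10^6 J m⁻² K⁻¹.
ω = 2π / 3.15×10^7 s = 1.99×10^-7 s⁻¹.
Phase lag φ = arctan(Cω/λ) = arctan(1.25/2.74) = 0.428 rad.
Time lag = φ / ω = 0.428 / 1.99×10^-7 = 2.15×10^6 s = 24.8 days.

24.8 days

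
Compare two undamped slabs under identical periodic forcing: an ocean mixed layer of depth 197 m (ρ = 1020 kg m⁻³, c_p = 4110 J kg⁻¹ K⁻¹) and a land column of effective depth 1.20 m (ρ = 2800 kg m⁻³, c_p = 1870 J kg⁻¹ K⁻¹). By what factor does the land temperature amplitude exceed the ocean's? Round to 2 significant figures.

130

C_ocean = 1020 × 4110 × 197 = 8.26×10^8 J/(m²·K).
C_land = 2800 × 1870 × 1.20 = 6.28×10^6 J/(m²·K).
Undamped amplitude ∝ 1/C, so A_land/A_ocean = C_ocean/C_land = 131.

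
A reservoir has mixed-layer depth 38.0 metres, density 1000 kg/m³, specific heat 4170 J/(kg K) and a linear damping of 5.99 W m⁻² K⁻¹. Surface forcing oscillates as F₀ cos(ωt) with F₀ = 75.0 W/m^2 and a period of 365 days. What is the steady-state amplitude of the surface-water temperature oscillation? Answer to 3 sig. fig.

2.33 K

Areal heat capacity C = ρ c_p D = 1000 × 4170 × 38.0 = 1.58×10^8 J m⁻² K⁻¹.
Angular frequency ω = 2π / T = 2π / 3.15×10^7 s = 1.99×10^-7 s⁻¹.
√((Cω)² + λ²) = √((31.6)² + 5.99²) = 32.1 W/(m²·K).
Amplitude A = F₀ / √((Cω)²+λ²) = 75.0 / 32.1 = 2.33 K.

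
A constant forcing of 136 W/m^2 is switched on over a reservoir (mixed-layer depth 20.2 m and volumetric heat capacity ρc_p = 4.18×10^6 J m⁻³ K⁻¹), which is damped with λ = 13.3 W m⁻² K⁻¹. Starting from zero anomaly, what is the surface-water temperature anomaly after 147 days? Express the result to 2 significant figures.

Areal heat capacity C = ρc_p × D = 4.18×10^6 × 20.2 = 8.44×10^7 J/(m^2 K).
τ = C / λ = 8.44×10^7 / 13.3 = 6.35×10^6 s.
Equilibrium anomaly ΔT_eq = F / λ = 136 / 13.3 = 10.2 K.
t = 147 days = 1.27×10^7 s, so t/τ = 2.00.
ΔT(t) = ΔT_eq (1 − e^(−t/τ)) = 10.2 × (1 − e^−2.00) = 8.84 K.

8.8 K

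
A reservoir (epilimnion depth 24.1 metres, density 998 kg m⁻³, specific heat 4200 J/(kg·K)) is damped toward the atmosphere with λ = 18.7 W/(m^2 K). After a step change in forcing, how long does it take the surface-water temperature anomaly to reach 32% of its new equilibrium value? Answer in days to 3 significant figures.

24.1 days

Areal heat capacity C = ρ c_p D = 998 × 4200 × 24.1 = 1.01×10^8 J/(m²·K).
τ = C / λ = 1.01×10^8 / 18.7 = 5.40×10^6 s.
Fraction reached: 1 − e^(−t/τ) = 0.32 ⇒ t = −τ ln(1 − 0.32) = τ × 0.386.
t = 2.08×10^6 s = 24.1 days.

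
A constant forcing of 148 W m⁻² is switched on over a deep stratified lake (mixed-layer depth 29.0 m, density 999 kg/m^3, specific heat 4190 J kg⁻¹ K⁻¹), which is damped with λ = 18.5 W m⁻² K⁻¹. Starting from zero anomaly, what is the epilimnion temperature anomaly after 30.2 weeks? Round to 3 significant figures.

Areal heat capacity C = ρ c_p D = 999 × 4190 × 29.0 = 1.21×10^8 J m⁻² K⁻¹.
τ = C / λ = 1.21×10^8 / 18.5 = 6.56×10^6 s.
Equilibrium anomaly ΔT_eq = F / λ = 148 / 18.5 = 8.00 K.
t = 30.2 weeks = 1.83×10^7 s, so t/τ = 2.78.
ΔT(t) = ΔT_eq (1 − e^(−t/τ)) = 8.00 × (1 − e^−2.78) = 7.51 K.

7.51 K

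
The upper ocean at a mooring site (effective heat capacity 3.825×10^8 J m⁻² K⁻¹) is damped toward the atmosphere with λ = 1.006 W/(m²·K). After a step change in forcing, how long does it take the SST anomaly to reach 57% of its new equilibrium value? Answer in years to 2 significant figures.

Areal heat capacity C = 3.825×10^8 J m⁻² K⁻¹ (given).
τ = C / λ = 3.82×10^8 / 1.006 = 3.80×10^8 s.
Fraction reached: 1 − e^(−t/τ) = 0.57 ⇒ t = −τ ln(1 − 0.57) = τ × 0.844.
t = 3.21×10^8 s = 10.2 years.

10 years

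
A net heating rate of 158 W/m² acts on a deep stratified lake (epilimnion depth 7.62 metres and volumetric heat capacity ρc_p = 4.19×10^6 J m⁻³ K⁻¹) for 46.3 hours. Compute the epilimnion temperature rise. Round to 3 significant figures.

Areal heat capacity C = ρc_p × D = 4.19×10^6 × 7.62 = 3.19×10^7 J m⁻² K⁻¹.
Net heat input Q = F Δt = 158 × (46.3 hours × 3600 s/hour) = 2.63×10^7 J/m².
ΔT = Q / C = 2.63×10^7 / 3.19×10^7 = 0.825 K.

0.825 K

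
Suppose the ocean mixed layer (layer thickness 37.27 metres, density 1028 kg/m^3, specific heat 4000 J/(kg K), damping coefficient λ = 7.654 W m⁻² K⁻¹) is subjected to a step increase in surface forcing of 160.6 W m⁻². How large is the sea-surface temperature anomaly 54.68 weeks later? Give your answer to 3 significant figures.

Areal heat capacity C = ρ c_p D = 1028 × 4000 × 37.27 = 1.53×10^8 J/(m²·K).
τ = C / λ = 1.53×10^8 / 7.654 = 2.00×10^7 s.
Equilibrium anomaly ΔT_eq = F / λ = 160.6 / 7.654 = 21.0 K.
t = 54.68 weeks = 3.31×10^7 s, so t/τ = 1.65.
ΔT(t) = ΔT_eq (1 − e^(−t/τ)) = 21.0 × (1 − e^−1.65) = 17.0 K.

17.0 K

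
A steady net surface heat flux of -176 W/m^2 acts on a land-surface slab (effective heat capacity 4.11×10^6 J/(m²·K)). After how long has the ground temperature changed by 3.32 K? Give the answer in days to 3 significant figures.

0.897 days

Areal heat capacity C = 4.11×10^6 J/(m²·K) (given).
Time required: Δt = C ΔT / F = 4.11×10^6 × -3.32 / -176 = 77500 s.
In days: 77500 s / (86400 s/day) = 0.897 days.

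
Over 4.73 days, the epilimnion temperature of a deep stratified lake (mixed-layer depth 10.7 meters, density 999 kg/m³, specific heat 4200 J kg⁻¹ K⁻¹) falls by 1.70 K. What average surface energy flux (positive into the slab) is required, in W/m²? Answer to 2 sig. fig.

-190

Areal heat capacity C = ρ c_p D = 999 × 4200 × 10.7 = 4.49×10^7 J/(m²·K).
Required heat per unit area: Q = C ΔT = 4.49×10^7 × -1.70 = -7.63×10^7 J/m².
Flux F = Q / Δt = -7.63×10^7 / 4.09×10^5 s = -187 W/m².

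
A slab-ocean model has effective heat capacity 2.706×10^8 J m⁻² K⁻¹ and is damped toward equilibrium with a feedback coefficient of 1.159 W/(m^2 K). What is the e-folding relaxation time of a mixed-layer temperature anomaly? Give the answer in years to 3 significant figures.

7.40 years

Areal heat capacity C = 2.706×10^8 J m⁻² K⁻¹ (given).
Relaxation time τ = C / λ = 2.71×10^8 / 1.159 = 2.33×10^8 s.
In years: 2.33×10^8 s / (3.156×10^7 s/year) = 7.40 years.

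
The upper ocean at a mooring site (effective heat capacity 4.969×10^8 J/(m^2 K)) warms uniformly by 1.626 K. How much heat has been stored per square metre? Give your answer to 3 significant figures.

8.08×10^8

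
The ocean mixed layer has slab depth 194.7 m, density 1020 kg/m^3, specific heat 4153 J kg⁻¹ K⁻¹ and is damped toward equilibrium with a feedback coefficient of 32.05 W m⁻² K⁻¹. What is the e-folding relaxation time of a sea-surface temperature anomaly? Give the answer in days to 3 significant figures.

Areal heat capacity C = ρ c_p D = 1020 × 4153 × 194.7 = 8.25×10^8 J m⁻² K⁻¹.
Relaxation time τ = C / λ = 8.25×10^8 / 32.05 = 2.57×10^7 s.
In days: 2.57×10^7 s / (86400 s/day) = 298 days.

298 days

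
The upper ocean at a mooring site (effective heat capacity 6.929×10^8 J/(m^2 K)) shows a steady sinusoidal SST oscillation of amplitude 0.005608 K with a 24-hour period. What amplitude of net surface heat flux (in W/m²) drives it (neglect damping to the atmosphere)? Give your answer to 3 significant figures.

283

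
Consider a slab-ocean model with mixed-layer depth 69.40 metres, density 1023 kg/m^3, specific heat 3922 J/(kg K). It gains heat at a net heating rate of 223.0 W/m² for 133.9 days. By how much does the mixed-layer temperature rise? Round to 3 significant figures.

Areal heat capacity C = ρ c_p D = 1023 × 3922 × 69.40 = 2.78×10^8 J m⁻² K⁻¹.
Net heat input Q = F Δt = 223.0 × (133.9 days × 86400 s/day) = 2.58×10^9 J/m².
ΔT = Q / C = 2.58×10^9 / 2.78×10^8 = 9.27 K.

9.27 K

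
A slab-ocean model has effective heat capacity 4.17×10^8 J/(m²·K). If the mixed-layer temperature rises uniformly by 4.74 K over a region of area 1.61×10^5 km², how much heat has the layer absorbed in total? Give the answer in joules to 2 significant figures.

3.2×10^20 J

Areal heat capacity C = 4.17×10^8 J/(m²·K) (given).
Heat per unit area: q = C ΔT = 4.17×10^8 × 4.74 = 1.98×10^9 J/m².
Total heat: Q = q × A = 1.98×10^9 × (1.61×10^5 × 10⁶ m²) = 3.18×10^20 J.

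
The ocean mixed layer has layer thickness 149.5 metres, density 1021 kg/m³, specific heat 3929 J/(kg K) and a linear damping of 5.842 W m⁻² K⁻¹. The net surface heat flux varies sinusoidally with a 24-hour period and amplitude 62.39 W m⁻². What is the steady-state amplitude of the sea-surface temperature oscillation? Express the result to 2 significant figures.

0.0014 K

Areal heat capacity C = ρ c_p D = 1021 × 3929 × 149.5 = 6.00×10^8 J/(m²·K).
Angular frequency ω = 2π / T = 2π / 86400 s = 7.27×10^-5 s⁻¹.
√((Cω)² + λ²) = √((43600)² + 5.842²) = 43600 W/(m²·K).
Amplitude A = F₀ / √((Cω)²+λ²) = 62.39 / 43600 = 0.00143 K.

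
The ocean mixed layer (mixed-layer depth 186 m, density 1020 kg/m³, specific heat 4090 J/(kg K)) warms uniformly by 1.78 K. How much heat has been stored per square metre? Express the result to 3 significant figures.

1.38×10^9

Areal heat capacity C = ρ c_p D = 1020 × 4090 × 186 = 7.76×10^8 J/(m²·K).
ΔQ = C ΔT = 7.76×10^8 × 1.78 = 1.38×10^9 J/m².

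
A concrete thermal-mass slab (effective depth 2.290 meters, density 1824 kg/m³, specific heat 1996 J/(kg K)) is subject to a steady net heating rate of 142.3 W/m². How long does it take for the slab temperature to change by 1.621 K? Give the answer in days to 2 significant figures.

Areal heat capacity C = ρ c_p D = 1824 × 1996 × 2.290 = 8.34×10^6 J/(m^2 K).
Time required: Δt = C ΔT / F = 8.34×10^6 × 1.621 / 142.3 = 95000 s.
In days: 95000 s / (86400 s/day) = 1.10 days.

1.1 days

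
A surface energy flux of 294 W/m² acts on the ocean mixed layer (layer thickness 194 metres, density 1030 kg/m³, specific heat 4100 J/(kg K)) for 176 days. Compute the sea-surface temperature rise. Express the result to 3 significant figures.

Areal heat capacity C = ρ c_p D = 1030 × 4100 × 194 = 8.19×10^8 J/(m²·K).
Net heat input Q = F Δt = 294 × (176 days × 86400 s/day) = 4.47×10^9 J/m².
ΔT = Q / C = 4.47×10^9 / 8.19×10^8 = 5.46 K.

5.46 K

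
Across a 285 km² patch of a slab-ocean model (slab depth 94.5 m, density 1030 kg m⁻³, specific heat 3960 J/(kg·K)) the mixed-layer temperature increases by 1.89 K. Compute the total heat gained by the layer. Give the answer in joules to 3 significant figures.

2.08×10^17 J

Areal heat capacity C = ρ c_p D = 1030 × 3960 × 94.5 = 3.85×10^8 J/(m^2 K).
Heat per unit area: q = C ΔT = 3.85×10^8 × 1.89 = 7.28×10^8 J/m².
Total heat: Q = q × A = 7.28×10^8 × (285 × 10⁶ m²) = 2.08×10^17 J.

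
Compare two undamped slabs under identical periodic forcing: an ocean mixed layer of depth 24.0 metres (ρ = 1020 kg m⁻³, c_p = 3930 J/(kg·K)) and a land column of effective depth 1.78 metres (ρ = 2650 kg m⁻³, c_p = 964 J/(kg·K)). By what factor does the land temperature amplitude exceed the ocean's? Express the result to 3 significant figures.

C_ocean = 1020 × 3930 × 24.0 = 9.62×10^7 J/(m²·K).
C_land = 2650 × 964 × 1.78 = 4.55×10^6 J/(m²·K).
Undamped amplitude ∝ 1/C, so A_land/A_ocean = C_ocean/C_land = 21.2.

21.2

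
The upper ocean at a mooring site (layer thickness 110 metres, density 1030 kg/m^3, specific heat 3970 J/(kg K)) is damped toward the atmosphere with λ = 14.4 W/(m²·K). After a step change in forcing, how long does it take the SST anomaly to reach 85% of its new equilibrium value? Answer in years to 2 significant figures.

Areal heat capacity C = ρ c_p D = 1030 × 3970 × 110 = 4.50×10^8 J/(m²·K).
τ = C / λ = 4.50×10^8 / 14.4 = 3.12×10^7 s.
Fraction reached: 1 − e^(−t/τ) = 0.85 ⇒ t = −τ ln(1 − 0.85) = τ × 1.90.
t = 5.93×10^7 s = 1.88 years.

1.9 years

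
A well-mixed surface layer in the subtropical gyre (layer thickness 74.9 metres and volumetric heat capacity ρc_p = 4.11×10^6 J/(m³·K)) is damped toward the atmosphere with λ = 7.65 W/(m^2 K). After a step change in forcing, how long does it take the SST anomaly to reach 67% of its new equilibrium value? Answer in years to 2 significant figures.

1.4 years

Areal heat capacity C = ρc_p × D = 4.11×10^6 × 74.9 = 3.08×10^8 J/(m²·K).
τ = C / λ = 3.08×10^8 / 7.65 = 4.02×10^7 s.
Fraction reached: 1 − e^(−t/τ) = 0.67 ⇒ t = −τ ln(1 − 0.67) = τ × 1.11.
t = 4.46×10^7 s = 1.41 years.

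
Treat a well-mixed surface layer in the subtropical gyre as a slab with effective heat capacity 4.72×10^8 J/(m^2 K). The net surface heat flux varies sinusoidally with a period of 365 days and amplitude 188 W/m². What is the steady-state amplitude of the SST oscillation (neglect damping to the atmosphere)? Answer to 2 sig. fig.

2.0 K

Areal heat capacity C = 4.72×10^8 J/(m^2 K) (given).
Angular frequency ω = 2π / T = 2π / 3.15×10^7 s = 1.99×10^-7 s⁻¹.
Cω = 4.72×10^8 × 1.99×10^-7 = 94.0 W/(m²·K).
Amplitude A = F₀ / (Cω) = 188 / 94.0 = 2.00 K.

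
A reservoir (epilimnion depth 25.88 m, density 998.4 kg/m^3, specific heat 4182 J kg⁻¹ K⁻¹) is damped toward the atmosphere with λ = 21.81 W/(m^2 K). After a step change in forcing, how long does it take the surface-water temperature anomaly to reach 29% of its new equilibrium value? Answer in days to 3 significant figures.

Areal heat capacity C = ρ c_p D = 998.4 × 4182 × 25.88 = 1.08×10^8 J/(m²·K).
τ = C / λ = 1.08×10^8 / 21.81 = 4.95×10^6 s.
Fraction reached: 1 − e^(−t/τ) = 0.29 ⇒ t = −τ ln(1 − 0.29) = τ × 0.342.
t = 1.70×10^6 s = 19.6 days.

19.6 days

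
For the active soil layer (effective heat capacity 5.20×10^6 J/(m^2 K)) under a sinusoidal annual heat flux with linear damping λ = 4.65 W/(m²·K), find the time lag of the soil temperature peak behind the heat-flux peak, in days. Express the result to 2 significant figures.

13 days

Areal heat capacity C = 5.20×10^6 J/(m^2 K) (given).
ω = 2π / 3.15×10^7 s = 1.99×10^-7 s⁻¹.
Phase lag φ = arctan(Cω/λ) = arctan(1.04/4.65) = 0.219 rad.
Time lag = φ / ω = 0.219 / 1.99×10^-7 = 1.10×10^6 s = 12.7 days.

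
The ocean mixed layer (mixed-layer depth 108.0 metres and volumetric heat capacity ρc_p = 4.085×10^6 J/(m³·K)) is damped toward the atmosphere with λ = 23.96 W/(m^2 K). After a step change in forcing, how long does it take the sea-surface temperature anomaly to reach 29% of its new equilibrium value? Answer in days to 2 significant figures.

Areal heat capacity C = ρc_p × D = 4.085×10^6 × 108.0 = 4.41×10^8 J/(m^2 K).
τ = C / λ = 4.41×10^8 / 23.96 = 1.84×10^7 s.
Fraction reached: 1 − e^(−t/τ) = 0.29 ⇒ t = −τ ln(1 − 0.29) = τ × 0.342.
t = 6.31×10^6 s = 73.0 days.

73 days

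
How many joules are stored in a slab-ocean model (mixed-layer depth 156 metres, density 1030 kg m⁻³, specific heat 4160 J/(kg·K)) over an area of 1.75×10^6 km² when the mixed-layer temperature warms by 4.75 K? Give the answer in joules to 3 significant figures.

5.56×10^21 J

Areal heat capacity C = ρ c_p D = 1030 × 4160 × 156 = 6.68×10^8 J m⁻² K⁻¹.
Heat per unit area: q = C ΔT = 6.68×10^8 × 4.75 = 3.18×10^9 J/m².
Total heat: Q = q × A = 3.18×10^9 × (1.75×10^6 × 10⁶ m²) = 5.56×10^21 J.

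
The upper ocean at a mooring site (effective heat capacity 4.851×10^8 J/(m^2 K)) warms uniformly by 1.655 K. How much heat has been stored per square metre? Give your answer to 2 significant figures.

Areal heat capacity C = 4.851×10^8 J/(m^2 K) (given).
ΔQ = C ΔT = 4.85×10^8 × 1.655 = 8.03×10^8 J/m².

8.0×10^8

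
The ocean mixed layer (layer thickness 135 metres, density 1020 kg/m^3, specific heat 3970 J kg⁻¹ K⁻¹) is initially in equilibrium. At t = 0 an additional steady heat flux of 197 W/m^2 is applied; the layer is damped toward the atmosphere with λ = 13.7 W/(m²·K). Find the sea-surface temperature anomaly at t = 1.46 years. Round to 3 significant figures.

9.85 K

Areal heat capacity C = ρ c_p D = 1020 × 3970 × 135 = 5.47×10^8 J/(m^2 K).
τ = C / λ = 5.47×10^8 / 13.7 = 3.99×10^7 s.
Equilibrium anomaly ΔT_eq = F / λ = 197 / 13.7 = 14.4 K.
t = 1.46 years = 4.61×10^7 s, so t/τ = 1.15.
ΔT(t) = ΔT_eq (1 − e^(−t/τ)) = 14.4 × (1 − e^−1.15) = 9.85 K.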